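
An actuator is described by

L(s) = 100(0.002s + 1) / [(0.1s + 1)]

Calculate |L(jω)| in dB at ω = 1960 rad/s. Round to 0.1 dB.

6.3 dB

At ω = 1960 rad/s:
zero (1 + j1960·0.002) = 1 + j3.92 → |·| ≈ 4.0455, ∠ ≈ 75.69°
pole (1 + j1960·0.1) = 1 + j196 → |·| ≈ 196, ∠ ≈ 89.71°
|L| = 100 · 4.0455 / (196) ≈ 2.064
Gain = 20 log₁₀(2.064) ≈ 6.29 dB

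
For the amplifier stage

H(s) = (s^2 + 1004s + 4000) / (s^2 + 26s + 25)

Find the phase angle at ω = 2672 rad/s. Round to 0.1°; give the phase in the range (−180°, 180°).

-20.0°

Substitute s = j2672:
Numerator: (j2672)^2 + 1004(j2672) + 4000 = -7135584 + j2682688
Denominator: (j2672)^2 + 26(j2672) + 25 = -7139559 + j69472
|N| = √(7135584² + 2682688²) ≈ 7.6232e+06, ∠N ≈ 159.40°
|D| = √(7139559² + 69472²) ≈ 7.1399e+06, ∠D ≈ 179.44°
∠H = 159.40° − 179.44° = -20.04°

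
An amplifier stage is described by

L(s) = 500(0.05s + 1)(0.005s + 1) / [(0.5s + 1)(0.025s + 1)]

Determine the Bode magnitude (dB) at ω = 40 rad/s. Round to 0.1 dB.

32.1 dB

At ω = 40 rad/s:
zero (1 + j40·0.05) = 1 + j2 → |·| ≈ 2.2361, ∠ ≈ 63.43°
zero (1 + j40·0.005) = 1 + j0.2 → |·| ≈ 1.0198, ∠ ≈ 11.31°
pole (1 + j40·0.5) = 1 + j20 → |·| ≈ 20.025, ∠ ≈ 87.14°
pole (1 + j40·0.025) = 1 + j1 → |·| ≈ 1.4142, ∠ ≈ 45.00°
|L| = 500 · 2.2361 · 1.0198 / (20.025 · 1.4142) ≈ 40.262
Gain = 20 log₁₀(40.262) ≈ 32.10 dB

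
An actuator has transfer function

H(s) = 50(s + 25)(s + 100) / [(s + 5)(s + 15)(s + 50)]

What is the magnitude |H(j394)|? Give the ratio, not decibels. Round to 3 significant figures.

0.130

At s = jω = j394:
zero (s+25): 25 + j394 → |·| = √(25²+394²) = √155861 ≈ 394.79, ∠ = arctan(394/25) ≈ 86.37°
zero (s+100): 100 + j394 → |·| = √(100²+394²) = √165236 ≈ 406.49, ∠ = arctan(394/100) ≈ 75.76°
pole (s+5): 5 + j394 → |·| = √(5²+394²) = √155261 ≈ 394.03, ∠ = arctan(394/5) ≈ 89.27°
pole (s+15): 15 + j394 → |·| = √(15²+394²) = √155461 ≈ 394.29, ∠ = arctan(394/15) ≈ 87.82°
pole (s+50): 50 + j394 → |·| = √(50²+394²) = √157736 ≈ 397.16, ∠ = arctan(394/50) ≈ 82.77°
|H| = 50 · 1.6048e+05 / 6.1704e+07 ≈ 0.13004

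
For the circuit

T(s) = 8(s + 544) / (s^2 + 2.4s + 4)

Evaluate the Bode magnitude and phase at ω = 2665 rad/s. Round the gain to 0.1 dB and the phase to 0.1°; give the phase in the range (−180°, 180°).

-50.3 dB, -101.5°

At s = jω = j2665:
zero (s+544): 544 + j2665 → |·| = √(544²+2665²) = √7398161 ≈ 2720, ∠ = arctan(2665/544) ≈ 78.46°
quadratic: (j2665)² + 2.4·j2665 + 4 = -7102221 + j6396 → |·| ≈ 7.1022e+06, ∠ ≈ 179.95°
|T| = 8 · 2720 / 7.1022e+06 ≈ 0.0030638
Gain = 20 log₁₀(0.0030638) ≈ -50.27 dB
∠T = 78.46° − 179.95° = -101.49°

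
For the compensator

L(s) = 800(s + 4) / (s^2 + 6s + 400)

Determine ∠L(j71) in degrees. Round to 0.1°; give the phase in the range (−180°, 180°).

At s = jω = j71:
zero (s+4): 4 + j71 → |·| = √(4²+71²) = √5057 ≈ 71.113, ∠ = arctan(71/4) ≈ 86.78°
quadratic: (j71)² + 6·j71 + 400 = -4641 + j426 → |·| ≈ 4660.5, ∠ ≈ 174.76°
∠L = 86.78° − 174.76° = -87.98°

-88.0°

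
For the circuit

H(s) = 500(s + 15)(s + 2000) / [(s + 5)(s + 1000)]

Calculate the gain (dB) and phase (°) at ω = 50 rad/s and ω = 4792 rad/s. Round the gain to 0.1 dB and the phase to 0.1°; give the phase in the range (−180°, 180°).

ω = 50: 60.3 dB, -12.4°; ω = 4792: 54.5 dB, -11.0°

At s = jω = j50:
zero (s+15): 15 + j50 → |·| = √(15²+50²) = √2725 ≈ 52.202, ∠ = arctan(50/15) ≈ 73.30°
zero (s+2000): 2000 + j50 → |·| = √(2000²+50²) = √4002500 ≈ 2000.6, ∠ = arctan(50/2000) ≈ 1.43°
pole (s+5): 5 + j50 → |·| = √(5²+50²) = √2525 ≈ 50.249, ∠ = arctan(50/5) ≈ 84.29°
pole (s+1000): 1000 + j50 → |·| = √(1000²+50²) = √1002500 ≈ 1001.2, ∠ = arctan(50/1000) ≈ 2.86°
|H| = 500 · 1.0444e+05 / 50309 ≈ 1038
Gain = 20 log₁₀(1038) ≈ 60.32 dB
∠H = 74.73° − 87.15° = -12.42°

At s = jω = j4792:
zero (s+15): 15 + j4792 → |·| = √(15²+4792²) = √22963489 ≈ 4792, ∠ = arctan(4792/15) ≈ 89.82°
zero (s+2000): 2000 + j4792 → |·| = √(2000²+4792²) = √26963264 ≈ 5192.6, ∠ = arctan(4792/2000) ≈ 67.35°
pole (s+5): 5 + j4792 → |·| = √(5²+4792²) = √22963289 ≈ 4792, ∠ = arctan(4792/5) ≈ 89.94°
pole (s+1000): 1000 + j4792 → |·| = √(1000²+4792²) = √23963264 ≈ 4895.2, ∠ = arctan(4792/1000) ≈ 78.21°
|H| = 500 · 2.4883e+07 / 2.3458e+07 ≈ 530.37
Gain = 20 log₁₀(530.37) ≈ 54.49 dB
∠H = 157.17° − 168.15° = -10.98°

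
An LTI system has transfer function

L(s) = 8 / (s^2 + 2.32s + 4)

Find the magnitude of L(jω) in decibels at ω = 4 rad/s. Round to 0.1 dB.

At s = jω = j4:
quadratic: (j4)² + 2.32·j4 + 4 = -12 + j9.28 → |·| ≈ 15.17, ∠ ≈ 142.28°
|L| = 8 / 15.17 ≈ 0.52736
Gain = 20 log₁₀(0.52736) ≈ -5.56 dB

-5.6 dB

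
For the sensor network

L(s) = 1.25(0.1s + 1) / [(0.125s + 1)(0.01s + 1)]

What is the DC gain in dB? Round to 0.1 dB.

L(0) = 1.25 · 1 / 1 = 1.25
20 log₁₀(1.25) ≈ 1.94 dB

1.9 dB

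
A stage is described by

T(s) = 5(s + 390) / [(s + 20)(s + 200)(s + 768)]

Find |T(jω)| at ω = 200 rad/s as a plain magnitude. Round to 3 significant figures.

4.86e-05

At s = jω = j200:
zero (s+390): 390 + j200 → |·| = √(390²+200²) = √192100 ≈ 438.29, ∠ = arctan(200/390) ≈ 27.15°
pole (s+20): 20 + j200 → |·| = √(20²+200²) = √40400 ≈ 201, ∠ = arctan(200/20) ≈ 84.29°
pole (s+200): 200 + j200 → |·| = √(200²+200²) = √80000 ≈ 282.84, ∠ = arctan(200/200) ≈ 45.00°
pole (s+768): 768 + j200 → |·| = √(768²+200²) = √629824 ≈ 793.61, ∠ = arctan(200/768) ≈ 14.60°
|T| = 5 · 438.29 / 4.5117e+07 ≈ 4.8573e-05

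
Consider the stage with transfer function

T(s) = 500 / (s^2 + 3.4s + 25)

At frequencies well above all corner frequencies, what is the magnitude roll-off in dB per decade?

Each pole contributes −20 dB/decade at high frequency; each zero contributes +20 dB/decade.
Net: 0 zero(s) − 2 pole(s) → -40 dB/decade.

-40 dB/decade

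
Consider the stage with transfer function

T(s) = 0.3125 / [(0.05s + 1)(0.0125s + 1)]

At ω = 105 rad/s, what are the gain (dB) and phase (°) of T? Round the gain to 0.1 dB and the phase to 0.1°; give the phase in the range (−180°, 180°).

At ω = 105 rad/s:
pole (1 + j105·0.05) = 1 + j5.25 → |·| ≈ 5.3444, ∠ ≈ 79.22°
pole (1 + j105·0.0125) = 1 + j1.3125 → |·| ≈ 1.65, ∠ ≈ 52.70°
|T| = 0.3125 · 1 / (5.3444 · 1.65) ≈ 0.035438
Gain = 20 log₁₀(0.035438) ≈ -29.01 dB
∠T = (0°) − (79.22° + 52.70°) = -131.92°

-29.0 dB, -131.9°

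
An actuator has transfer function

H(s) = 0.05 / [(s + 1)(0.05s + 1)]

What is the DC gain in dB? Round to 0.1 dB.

H(0) = 0.05 · 1 / 1 = 0.05
20 log₁₀(0.05) ≈ -26.02 dB

-26.0 dB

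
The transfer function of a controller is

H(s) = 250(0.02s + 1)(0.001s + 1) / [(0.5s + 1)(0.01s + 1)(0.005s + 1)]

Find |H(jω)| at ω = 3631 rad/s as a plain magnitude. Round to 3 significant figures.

At ω = 3631 rad/s:
zero (1 + j3631·0.02) = 1 + j72.62 → |·| ≈ 72.627, ∠ ≈ 89.21°
zero (1 + j3631·0.001) = 1 + j3.631 → |·| ≈ 3.7662, ∠ ≈ 74.60°
pole (1 + j3631·0.5) = 1 + j1815.5 → |·| ≈ 1815.5, ∠ ≈ 89.97°
pole (1 + j3631·0.01) = 1 + j36.31 → |·| ≈ 36.324, ∠ ≈ 88.42°
pole (1 + j3631·0.005) = 1 + j18.155 → |·| ≈ 18.183, ∠ ≈ 86.85°
|H| = 250 · 72.627 · 3.7662 / (1815.5 · 36.324 · 18.183) ≈ 0.057028

0.0570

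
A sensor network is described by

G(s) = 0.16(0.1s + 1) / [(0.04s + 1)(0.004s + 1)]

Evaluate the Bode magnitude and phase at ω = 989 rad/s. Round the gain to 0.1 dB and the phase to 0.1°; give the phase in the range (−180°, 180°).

At ω = 989 rad/s:
zero (1 + j989·0.1) = 1 + j98.9 → |·| ≈ 98.905, ∠ ≈ 89.42°
pole (1 + j989·0.04) = 1 + j39.56 → |·| ≈ 39.573, ∠ ≈ 88.55°
pole (1 + j989·0.004) = 1 + j3.956 → |·| ≈ 4.0804, ∠ ≈ 75.81°
|G| = 0.16 · 98.905 / (39.573 · 4.0804) ≈ 0.098002
Gain = 20 log₁₀(0.098002) ≈ -20.18 dB
∠G = (89.42°) − (88.55° + 75.81°) = -74.94°

-20.2 dB, -74.9°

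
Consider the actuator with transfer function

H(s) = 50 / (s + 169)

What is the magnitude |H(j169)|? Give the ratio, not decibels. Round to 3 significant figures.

Substitute s = j169:
Numerator: 50 = 50 + j0
Denominator: (j169) + 169 = 169 + j169
|N| = √(50² + 0²) ≈ 50, ∠N ≈ 0.00°
|D| = √(169² + 169²) ≈ 239, ∠D ≈ 45.00°
|H| = 50 / 239 ≈ 0.20921

0.209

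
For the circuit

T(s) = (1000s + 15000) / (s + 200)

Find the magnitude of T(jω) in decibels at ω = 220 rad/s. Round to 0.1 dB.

Substitute s = j220:
Numerator: 1000(j220) + 15000 = 15000 + j220000
Denominator: (j220) + 200 = 200 + j220
|N| = √(15000² + 220000²) ≈ 2.2051e+05, ∠N ≈ 86.10°
|D| = √(200² + 220²) ≈ 297.32, ∠D ≈ 47.73°
|T| = 2.2051e+05 / 297.32 ≈ 741.66
Gain = 20 log₁₀(741.66) ≈ 57.40 dB

57.4 dB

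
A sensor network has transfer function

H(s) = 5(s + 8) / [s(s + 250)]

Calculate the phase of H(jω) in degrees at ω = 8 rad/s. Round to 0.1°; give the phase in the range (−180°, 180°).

At s = jω = j8:
zero (s+8): 8 + j8 → |·| = √(8²+8²) = √128 ≈ 11.314, ∠ = arctan(8/8) ≈ 45.00°
pole (s+250): 250 + j8 → |·| = √(250²+8²) = √62564 ≈ 250.13, ∠ = arctan(8/250) ≈ 1.83°
pole at origin: |s| = 8, ∠ = 90.00° (in denominator)
∠H = 45.00° − 91.83° = -46.83°

-46.8°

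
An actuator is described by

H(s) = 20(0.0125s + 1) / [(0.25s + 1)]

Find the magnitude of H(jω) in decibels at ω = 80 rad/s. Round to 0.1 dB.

3.0 dB

At ω = 80 rad/s:
zero (1 + j80·0.0125) = 1 + j1 → |·| ≈ 1.4142, ∠ ≈ 45.00°
pole (1 + j80·0.25) = 1 + j20 → |·| ≈ 20.025, ∠ ≈ 87.14°
|H| = 20 · 1.4142 / (20.025) ≈ 1.4124
Gain = 20 log₁₀(1.4124) ≈ 3.00 dB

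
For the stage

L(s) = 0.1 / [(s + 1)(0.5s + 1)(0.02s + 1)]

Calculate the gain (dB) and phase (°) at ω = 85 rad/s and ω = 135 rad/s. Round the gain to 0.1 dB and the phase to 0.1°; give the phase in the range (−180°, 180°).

At ω = 85 rad/s:
pole (1 + j85·1) = 1 + j85 → |·| ≈ 85.006, ∠ ≈ 89.33°
pole (1 + j85·0.5) = 1 + j42.5 → |·| ≈ 42.512, ∠ ≈ 88.65°
pole (1 + j85·0.02) = 1 + j1.7 → |·| ≈ 1.9723, ∠ ≈ 59.53°
|L| = 0.1 · 1 / (85.006 · 42.512 · 1.9723) ≈ 1.403e-05
Gain = 20 log₁₀(1.403e-05) ≈ -97.06 dB
∠L = (0°) − (89.33° + 88.65° + 59.53°) = -237.51° ≡ 122.49° (principal value)

At ω = 135 rad/s:
pole (1 + j135·1) = 1 + j135 → |·| ≈ 135, ∠ ≈ 89.58°
pole (1 + j135·0.5) = 1 + j67.5 → |·| ≈ 67.507, ∠ ≈ 89.15°
pole (1 + j135·0.02) = 1 + j2.7 → |·| ≈ 2.8792, ∠ ≈ 69.68°
|L| = 0.1 · 1 / (135 · 67.507 · 2.8792) ≈ 3.8111e-06
Gain = 20 log₁₀(3.8111e-06) ≈ -108.38 dB
∠L = (0°) − (89.58° + 89.15° + 69.68°) = -248.41° ≡ 111.59° (principal value)

ω = 85: -97.1 dB, 122.5°; ω = 135: -108.4 dB, 111.6°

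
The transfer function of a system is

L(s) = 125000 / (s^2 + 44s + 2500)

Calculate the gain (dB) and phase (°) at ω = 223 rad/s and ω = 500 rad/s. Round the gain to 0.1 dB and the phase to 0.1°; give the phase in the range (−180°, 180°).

ω = 223: 8.3 dB, -168.3°; ω = 500: -6.0 dB, -174.9°

At s = jω = j223:
quadratic: (j223)² + 44·j223 + 2500 = -47229 + j9812 → |·| ≈ 48237, ∠ ≈ 168.26°
|L| = 125000 / 48237 ≈ 2.5914
Gain = 20 log₁₀(2.5914) ≈ 8.27 dB
∠L = 0.00° − 168.26° = -168.26°

At s = jω = j500:
quadratic: (j500)² + 44·j500 + 2500 = -247500 + j22000 → |·| ≈ 2.4848e+05, ∠ ≈ 174.92°
|L| = 125000 / 2.4848e+05 ≈ 0.50306
Gain = 20 log₁₀(0.50306) ≈ -5.97 dB
∠L = 0.00° − 174.92° = -174.92°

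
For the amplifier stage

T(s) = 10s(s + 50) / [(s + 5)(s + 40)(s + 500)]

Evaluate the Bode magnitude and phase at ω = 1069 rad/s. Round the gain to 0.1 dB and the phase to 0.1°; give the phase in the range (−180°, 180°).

At s = jω = j1069:
zero (s+50): 50 + j1069 → |·| = √(50²+1069²) = √1145261 ≈ 1070.2, ∠ = arctan(1069/50) ≈ 87.32°
zero at origin: s = j1069 → |·| = 1069, ∠ = 90.00°
pole (s+5): 5 + j1069 → |·| = √(5²+1069²) = √1142786 ≈ 1069, ∠ = arctan(1069/5) ≈ 89.73°
pole (s+40): 40 + j1069 → |·| = √(40²+1069²) = √1144361 ≈ 1069.7, ∠ = arctan(1069/40) ≈ 87.86°
pole (s+500): 500 + j1069 → |·| = √(500²+1069²) = √1392761 ≈ 1180.2, ∠ = arctan(1069/500) ≈ 64.93°
|T| = 10 · 1.144e+06 / 1.3496e+09 ≈ 0.0084766
Gain = 20 log₁₀(0.0084766) ≈ -41.44 dB
∠T = 177.32° − 242.52° = -65.20°

-41.4 dB, -65.2°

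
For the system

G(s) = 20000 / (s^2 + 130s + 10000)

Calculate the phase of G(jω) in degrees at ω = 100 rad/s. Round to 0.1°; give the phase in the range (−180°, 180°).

At s = jω = j100:
quadratic: (j100)² + 130·j100 + 10000 = 0 + j13000 → |·| ≈ 13000, ∠ ≈ 90.00°
∠G = 0.00° − 90.00° = -90.00°

-90.0°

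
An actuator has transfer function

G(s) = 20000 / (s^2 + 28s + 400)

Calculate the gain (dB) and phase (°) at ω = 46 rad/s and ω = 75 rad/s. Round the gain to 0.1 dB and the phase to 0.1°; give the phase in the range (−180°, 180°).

At s = jω = j46:
quadratic: (j46)² + 28·j46 + 400 = -1716 + j1288 → |·| ≈ 2145.6, ∠ ≈ 143.11°
|G| = 20000 / 2145.6 ≈ 9.3214
Gain = 20 log₁₀(9.3214) ≈ 19.39 dB
∠G = 0.00° − 143.11° = -143.11°

At s = jω = j75:
quadratic: (j75)² + 28·j75 + 400 = -5225 + j2100 → |·| ≈ 5631.2, ∠ ≈ 158.10°
|G| = 20000 / 5631.2 ≈ 3.5516
Gain = 20 log₁₀(3.5516) ≈ 11.01 dB
∠G = 0.00° − 158.10° = -158.10°

ω = 46: 19.4 dB, -143.1°; ω = 75: 11.0 dB, -158.1°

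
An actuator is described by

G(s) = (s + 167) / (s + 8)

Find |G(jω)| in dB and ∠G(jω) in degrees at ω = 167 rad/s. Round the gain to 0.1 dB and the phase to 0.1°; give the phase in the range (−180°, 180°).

Substitute s = j167:
Numerator: (j167) + 167 = 167 + j167
Denominator: (j167) + 8 = 8 + j167
|N| = √(167² + 167²) ≈ 236.17, ∠N ≈ 45.00°
|D| = √(8² + 167²) ≈ 167.19, ∠D ≈ 87.26°
|G| = 236.17 / 167.19 ≈ 1.4126
Gain = 20 log₁₀(1.4126) ≈ 3.00 dB
∠G = 45.00° − 87.26° = -42.26°

3.0 dB, -42.3°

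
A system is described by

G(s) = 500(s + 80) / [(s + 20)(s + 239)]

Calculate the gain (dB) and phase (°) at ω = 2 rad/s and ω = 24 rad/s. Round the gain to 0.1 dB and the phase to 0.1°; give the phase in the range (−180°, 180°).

ω = 2: 18.4 dB, -4.8°; ω = 24: 14.9 dB, -39.2°

At s = jω = j2:
zero (s+80): 80 + j2 → |·| = √(80²+2²) = √6404 ≈ 80.025, ∠ = arctan(2/80) ≈ 1.43°
pole (s+20): 20 + j2 → |·| = √(20²+2²) = √404 ≈ 20.1, ∠ = arctan(2/20) ≈ 5.71°
pole (s+239): 239 + j2 → |·| = √(239²+2²) = √57125 ≈ 239.01, ∠ = arctan(2/239) ≈ 0.48°
|G| = 500 · 80.025 / 4804.1 ≈ 8.3288
Gain = 20 log₁₀(8.3288) ≈ 18.41 dB
∠G = 1.43° − 6.19° = -4.76°

At s = jω = j24:
zero (s+80): 80 + j24 → |·| = √(80²+24²) = √6976 ≈ 83.522, ∠ = arctan(24/80) ≈ 16.70°
pole (s+20): 20 + j24 → |·| = √(20²+24²) = √976 ≈ 31.241, ∠ = arctan(24/20) ≈ 50.19°
pole (s+239): 239 + j24 → |·| = √(239²+24²) = √57697 ≈ 240.2, ∠ = arctan(24/239) ≈ 5.73°
|G| = 500 · 83.522 / 7504.1 ≈ 5.5651
Gain = 20 log₁₀(5.5651) ≈ 14.91 dB
∠G = 16.70° − 55.92° = -39.22°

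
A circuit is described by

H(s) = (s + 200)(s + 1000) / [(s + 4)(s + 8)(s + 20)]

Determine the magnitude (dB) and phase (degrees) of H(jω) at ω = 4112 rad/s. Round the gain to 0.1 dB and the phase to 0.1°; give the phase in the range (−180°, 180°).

-72.0 dB, -106.0°

At s = jω = j4112:
zero (s+200): 200 + j4112 → |·| = √(200²+4112²) = √16948544 ≈ 4116.9, ∠ = arctan(4112/200) ≈ 87.22°
zero (s+1000): 1000 + j4112 → |·| = √(1000²+4112²) = √17908544 ≈ 4231.8, ∠ = arctan(4112/1000) ≈ 76.33°
pole (s+4): 4 + j4112 → |·| = √(4²+4112²) = √16908560 ≈ 4112, ∠ = arctan(4112/4) ≈ 89.94°
pole (s+8): 8 + j4112 → |·| = √(8²+4112²) = √16908608 ≈ 4112, ∠ = arctan(4112/8) ≈ 89.89°
pole (s+20): 20 + j4112 → |·| = √(20²+4112²) = √16908944 ≈ 4112, ∠ = arctan(4112/20) ≈ 89.72°
|H| = 1 · 1.7422e+07 / 6.9528e+10 ≈ 0.00025058
Gain = 20 log₁₀(0.00025058) ≈ -72.02 dB
∠H = 163.55° − 269.55° = -106.00°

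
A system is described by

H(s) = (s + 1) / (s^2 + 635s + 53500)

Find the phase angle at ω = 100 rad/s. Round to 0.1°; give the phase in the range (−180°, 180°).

33.8°

Substitute s = j100:
Numerator: (j100) + 1 = 1 + j100
Denominator: (j100)^2 + 635(j100) + 53500 = 43500 + j63500
|N| = √(1² + 100²) ≈ 100, ∠N ≈ 89.43°
|D| = √(43500² + 63500²) ≈ 76971, ∠D ≈ 55.59°
∠H = 89.43° − 55.59° = 33.84°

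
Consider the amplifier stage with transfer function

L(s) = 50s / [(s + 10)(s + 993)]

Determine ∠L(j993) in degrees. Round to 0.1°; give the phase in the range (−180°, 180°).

-44.4°

At s = jω = j993:
zero at origin: s = j993 → |·| = 993, ∠ = 90.00°
pole (s+10): 10 + j993 → |·| = √(10²+993²) = √986149 ≈ 993.05, ∠ = arctan(993/10) ≈ 89.42°
pole (s+993): 993 + j993 → |·| = √(993²+993²) = √1972098 ≈ 1404.3, ∠ = arctan(993/993) ≈ 45.00°
∠L = 90.00° − 134.42° = -44.42°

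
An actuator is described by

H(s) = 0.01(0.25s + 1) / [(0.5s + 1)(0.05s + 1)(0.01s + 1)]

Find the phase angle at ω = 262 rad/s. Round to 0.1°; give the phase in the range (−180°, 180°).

At ω = 262 rad/s:
zero (1 + j262·0.25) = 1 + j65.5 → |·| ≈ 65.508, ∠ ≈ 89.13°
pole (1 + j262·0.5) = 1 + j131 → |·| ≈ 131, ∠ ≈ 89.56°
pole (1 + j262·0.05) = 1 + j13.1 → |·| ≈ 13.138, ∠ ≈ 85.63°
pole (1 + j262·0.01) = 1 + j2.62 → |·| ≈ 2.8044, ∠ ≈ 69.11°
∠H = (89.13°) − (89.56° + 85.63° + 69.11°) = -155.17°

-155.2°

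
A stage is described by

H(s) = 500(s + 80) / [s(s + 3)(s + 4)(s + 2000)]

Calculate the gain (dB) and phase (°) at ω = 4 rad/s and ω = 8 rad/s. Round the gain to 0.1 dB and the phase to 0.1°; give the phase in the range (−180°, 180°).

ω = 4: -15.0 dB, 174.6°; ω = 8: -29.7 dB, 142.6°

At s = jω = j4:
zero (s+80): 80 + j4 → |·| = √(80²+4²) = √6416 ≈ 80.1, ∠ = arctan(4/80) ≈ 2.86°
pole (s+3): 3 + j4 → |·| = √(3²+4²) = √25 ≈ 5, ∠ = arctan(4/3) ≈ 53.13°
pole (s+4): 4 + j4 → |·| = √(4²+4²) = √32 ≈ 5.6569, ∠ = arctan(4/4) ≈ 45.00°
pole (s+2000): 2000 + j4 → |·| = √(2000²+4²) = √4000016 ≈ 2000, ∠ = arctan(4/2000) ≈ 0.11°
pole at origin: |s| = 4, ∠ = 90.00° (in denominator)
|H| = 500 · 80.1 / 2.2628e+05 ≈ 0.17699
Gain = 20 log₁₀(0.17699) ≈ -15.04 dB
∠H = 2.86° − 188.24° = -185.38° ≡ 174.62° (principal value)

At s = jω = j8:
zero (s+80): 80 + j8 → |·| = √(80²+8²) = √6464 ≈ 80.399, ∠ = arctan(8/80) ≈ 5.71°
pole (s+3): 3 + j8 → |·| = √(3²+8²) = √73 ≈ 8.544, ∠ = arctan(8/3) ≈ 69.44°
pole (s+4): 4 + j8 → |·| = √(4²+8²) = √80 ≈ 8.9443, ∠ = arctan(8/4) ≈ 63.43°
pole (s+2000): 2000 + j8 → |·| = √(2000²+8²) = √4000064 ≈ 2000, ∠ = arctan(8/2000) ≈ 0.23°
pole at origin: |s| = 8, ∠ = 90.00° (in denominator)
|H| = 500 · 80.399 / 1.2227e+06 ≈ 0.032878
Gain = 20 log₁₀(0.032878) ≈ -29.66 dB
∠H = 5.71° − 223.10° = -217.39° ≡ 142.61° (principal value)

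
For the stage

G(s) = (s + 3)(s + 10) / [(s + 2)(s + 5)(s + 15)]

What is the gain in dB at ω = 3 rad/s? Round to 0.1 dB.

-17.2 dB

At s = jω = j3:
zero (s+3): 3 + j3 → |·| = √(3²+3²) = √18 ≈ 4.2426, ∠ = arctan(3/3) ≈ 45.00°
zero (s+10): 10 + j3 → |·| = √(10²+3²) = √109 ≈ 10.44, ∠ = arctan(3/10) ≈ 16.70°
pole (s+2): 2 + j3 → |·| = √(2²+3²) = √13 ≈ 3.6056, ∠ = arctan(3/2) ≈ 56.31°
pole (s+5): 5 + j3 → |·| = √(5²+3²) = √34 ≈ 5.831, ∠ = arctan(3/5) ≈ 30.96°
pole (s+15): 15 + j3 → |·| = √(15²+3²) = √234 ≈ 15.297, ∠ = arctan(3/15) ≈ 11.31°
|G| = 1 · 44.293 / 321.61 ≈ 0.13772
Gain = 20 log₁₀(0.13772) ≈ -17.22 dB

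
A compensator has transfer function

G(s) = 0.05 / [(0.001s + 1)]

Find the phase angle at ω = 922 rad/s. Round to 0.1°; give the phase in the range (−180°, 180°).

At ω = 922 rad/s:
pole (1 + j922·0.001) = 1 + j0.922 → |·| ≈ 1.3602, ∠ ≈ 42.68°
∠G = (0°) − (42.68°) = -42.68°

-42.7°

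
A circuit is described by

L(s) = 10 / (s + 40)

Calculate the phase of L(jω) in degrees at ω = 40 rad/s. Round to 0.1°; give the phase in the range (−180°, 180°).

-45.0°

Substitute s = j40:
Numerator: 10 = 10 + j0
Denominator: (j40) + 40 = 40 + j40
|N| = √(10² + 0²) ≈ 10, ∠N ≈ 0.00°
|D| = √(40² + 40²) ≈ 56.569, ∠D ≈ 45.00°
∠L = 0.00° − 45.00° = -45.00°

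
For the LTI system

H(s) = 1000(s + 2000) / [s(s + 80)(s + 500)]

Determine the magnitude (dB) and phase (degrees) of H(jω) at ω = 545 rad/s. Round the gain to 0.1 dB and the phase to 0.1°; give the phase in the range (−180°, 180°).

-40.6 dB, 156.1°

At s = jω = j545:
zero (s+2000): 2000 + j545 → |·| = √(2000²+545²) = √4297025 ≈ 2072.9, ∠ = arctan(545/2000) ≈ 15.24°
pole (s+80): 80 + j545 → |·| = √(80²+545²) = √303425 ≈ 550.84, ∠ = arctan(545/80) ≈ 81.65°
pole (s+500): 500 + j545 → |·| = √(500²+545²) = √547025 ≈ 739.61, ∠ = arctan(545/500) ≈ 47.47°
pole at origin: |s| = 545, ∠ = 90.00° (in denominator)
|H| = 1000 · 2072.9 / 2.2204e+08 ≈ 0.0093357
Gain = 20 log₁₀(0.0093357) ≈ -40.60 dB
∠H = 15.24° − 219.12° = -203.88° ≡ 156.12° (principal value)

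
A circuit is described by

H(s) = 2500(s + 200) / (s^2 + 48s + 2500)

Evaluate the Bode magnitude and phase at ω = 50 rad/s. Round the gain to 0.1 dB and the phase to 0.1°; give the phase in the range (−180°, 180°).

46.6 dB, -76.0°

At s = jω = j50:
zero (s+200): 200 + j50 → |·| = √(200²+50²) = √42500 ≈ 206.16, ∠ = arctan(50/200) ≈ 14.04°
quadratic: (j50)² + 48·j50 + 2500 = 0 + j2400 → |·| ≈ 2400, ∠ ≈ 90.00°
|H| = 2500 · 206.16 / 2400 ≈ 214.75
Gain = 20 log₁₀(214.75) ≈ 46.64 dB
∠H = 14.04° − 90.00° = -75.96°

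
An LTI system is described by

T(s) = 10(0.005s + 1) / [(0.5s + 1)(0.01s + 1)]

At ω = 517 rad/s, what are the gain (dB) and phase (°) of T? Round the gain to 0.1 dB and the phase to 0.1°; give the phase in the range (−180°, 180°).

At ω = 517 rad/s:
zero (1 + j517·0.005) = 1 + j2.585 → |·| ≈ 2.7717, ∠ ≈ 68.85°
pole (1 + j517·0.5) = 1 + j258.5 → |·| ≈ 258.5, ∠ ≈ 89.78°
pole (1 + j517·0.01) = 1 + j5.17 → |·| ≈ 5.2658, ∠ ≈ 79.05°
|T| = 10 · 2.7717 / (258.5 · 5.2658) ≈ 0.020362
Gain = 20 log₁₀(0.020362) ≈ -33.82 dB
∠T = (68.85°) − (89.78° + 79.05°) = -99.98°

-33.8 dB, -100.0°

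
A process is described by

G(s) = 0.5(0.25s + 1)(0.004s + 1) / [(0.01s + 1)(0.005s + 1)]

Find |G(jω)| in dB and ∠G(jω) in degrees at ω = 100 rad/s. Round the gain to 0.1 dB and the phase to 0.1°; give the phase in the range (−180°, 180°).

18.6 dB, 37.9°

At ω = 100 rad/s:
zero (1 + j100·0.25) = 1 + j25 → |·| ≈ 25.02, ∠ ≈ 87.71°
zero (1 + j100·0.004) = 1 + j0.4 → |·| ≈ 1.077, ∠ ≈ 21.80°
pole (1 + j100·0.01) = 1 + j1 → |·| ≈ 1.4142, ∠ ≈ 45.00°
pole (1 + j100·0.005) = 1 + j0.5 → |·| ≈ 1.118, ∠ ≈ 26.57°
|G| = 0.5 · 25.02 · 1.077 / (1.4142 · 1.118) ≈ 8.5216
Gain = 20 log₁₀(8.5216) ≈ 18.61 dB
∠G = (87.71° + 21.80°) − (45.00° + 26.57°) = 37.94°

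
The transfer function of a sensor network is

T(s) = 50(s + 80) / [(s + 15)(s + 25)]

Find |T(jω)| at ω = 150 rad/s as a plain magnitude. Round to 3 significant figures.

At s = jω = j150:
zero (s+80): 80 + j150 → |·| = √(80²+150²) = √28900 ≈ 170, ∠ = arctan(150/80) ≈ 61.93°
pole (s+15): 15 + j150 → |·| = √(15²+150²) = √22725 ≈ 150.75, ∠ = arctan(150/15) ≈ 84.29°
pole (s+25): 25 + j150 → |·| = √(25²+150²) = √23125 ≈ 152.07, ∠ = arctan(150/25) ≈ 80.54°
|T| = 50 · 170 / 22925 ≈ 0.37077

0.371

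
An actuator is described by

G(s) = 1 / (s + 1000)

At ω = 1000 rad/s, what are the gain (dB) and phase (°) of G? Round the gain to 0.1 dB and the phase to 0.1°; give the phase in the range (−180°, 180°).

At s = jω = j1000:
pole (s+1000): 1000 + j1000 → |·| = √(1000²+1000²) = √2000000 ≈ 1414.2, ∠ = arctan(1000/1000) ≈ 45.00°
|G| = 1 / 1414.2 ≈ 0.00070711
Gain = 20 log₁₀(0.00070711) ≈ -63.01 dB
∠G = 0.00° − 45.00° = -45.00°

-63.0 dB, -45.0°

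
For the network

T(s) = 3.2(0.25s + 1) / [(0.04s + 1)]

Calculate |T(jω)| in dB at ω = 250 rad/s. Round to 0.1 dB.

26.0 dB

At ω = 250 rad/s:
zero (1 + j250·0.25) = 1 + j62.5 → |·| ≈ 62.508, ∠ ≈ 89.08°
pole (1 + j250·0.04) = 1 + j10 → |·| ≈ 10.05, ∠ ≈ 84.29°
|T| = 3.2 · 62.508 / (10.05) ≈ 19.903
Gain = 20 log₁₀(19.903) ≈ 25.98 dB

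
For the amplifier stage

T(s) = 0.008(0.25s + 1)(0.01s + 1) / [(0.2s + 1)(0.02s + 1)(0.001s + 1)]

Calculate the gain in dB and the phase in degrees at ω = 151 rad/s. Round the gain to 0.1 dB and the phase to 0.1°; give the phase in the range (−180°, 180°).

At ω = 151 rad/s:
zero (1 + j151·0.25) = 1 + j37.75 → |·| ≈ 37.763, ∠ ≈ 88.48°
zero (1 + j151·0.01) = 1 + j1.51 → |·| ≈ 1.8111, ∠ ≈ 56.49°
pole (1 + j151·0.2) = 1 + j30.2 → |·| ≈ 30.217, ∠ ≈ 88.10°
pole (1 + j151·0.02) = 1 + j3.02 → |·| ≈ 3.1813, ∠ ≈ 71.68°
pole (1 + j151·0.001) = 1 + j0.151 → |·| ≈ 1.0113, ∠ ≈ 8.59°
|T| = 0.008 · 37.763 · 1.8111 / (30.217 · 3.1813 · 1.0113) ≈ 0.0056281
Gain = 20 log₁₀(0.0056281) ≈ -44.99 dB
∠T = (88.48° + 56.49°) − (88.10° + 71.68° + 8.59°) = -23.40°

-45.0 dB, -23.4°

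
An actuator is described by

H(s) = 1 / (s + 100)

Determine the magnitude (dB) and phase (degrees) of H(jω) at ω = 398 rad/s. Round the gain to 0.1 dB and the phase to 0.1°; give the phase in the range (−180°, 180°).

-52.3 dB, -75.9°

At s = jω = j398:
pole (s+100): 100 + j398 → |·| = √(100²+398²) = √168404 ≈ 410.37, ∠ = arctan(398/100) ≈ 75.90°
|H| = 1 / 410.37 ≈ 0.0024368
Gain = 20 log₁₀(0.0024368) ≈ -52.26 dB
∠H = 0.00° − 75.90° = -75.90°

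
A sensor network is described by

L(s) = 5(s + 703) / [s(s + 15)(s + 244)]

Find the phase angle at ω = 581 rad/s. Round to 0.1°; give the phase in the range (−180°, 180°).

At s = jω = j581:
zero (s+703): 703 + j581 → |·| = √(703²+581²) = √831770 ≈ 912.01, ∠ = arctan(581/703) ≈ 39.57°
pole (s+15): 15 + j581 → |·| = √(15²+581²) = √337786 ≈ 581.19, ∠ = arctan(581/15) ≈ 88.52°
pole (s+244): 244 + j581 → |·| = √(244²+581²) = √397097 ≈ 630.16, ∠ = arctan(581/244) ≈ 67.22°
pole at origin: |s| = 581, ∠ = 90.00° (in denominator)
∠L = 39.57° − 245.74° = -206.17° ≡ 153.83° (principal value)

153.8°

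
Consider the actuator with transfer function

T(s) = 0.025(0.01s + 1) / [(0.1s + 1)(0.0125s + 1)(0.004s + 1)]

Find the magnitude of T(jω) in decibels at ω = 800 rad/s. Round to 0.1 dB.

At ω = 800 rad/s:
zero (1 + j800·0.01) = 1 + j8 → |·| ≈ 8.0623, ∠ ≈ 82.87°
pole (1 + j800·0.1) = 1 + j80 → |·| ≈ 80.006, ∠ ≈ 89.28°
pole (1 + j800·0.0125) = 1 + j10 → |·| ≈ 10.05, ∠ ≈ 84.29°
pole (1 + j800·0.004) = 1 + j3.2 → |·| ≈ 3.3526, ∠ ≈ 72.65°
|T| = 0.025 · 8.0623 / (80.006 · 10.05 · 3.3526) ≈ 7.477e-05
Gain = 20 log₁₀(7.477e-05) ≈ -82.53 dB

-82.5 dB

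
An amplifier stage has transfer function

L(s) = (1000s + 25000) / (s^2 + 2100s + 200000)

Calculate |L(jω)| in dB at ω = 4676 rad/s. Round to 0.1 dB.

-14.1 dB

Substitute s = j4676:
Numerator: 1000(j4676) + 25000 = 25000 + j4676000
Denominator: (j4676)^2 + 2100(j4676) + 200000 = -21664976 + j9819600
|N| = √(25000² + 4676000²) ≈ 4.6761e+06, ∠N ≈ 89.69°
|D| = √(21664976² + 9819600²) ≈ 2.3786e+07, ∠D ≈ 155.62°
|L| = 4.6761e+06 / 2.3786e+07 ≈ 0.19659
Gain = 20 log₁₀(0.19659) ≈ -14.13 dB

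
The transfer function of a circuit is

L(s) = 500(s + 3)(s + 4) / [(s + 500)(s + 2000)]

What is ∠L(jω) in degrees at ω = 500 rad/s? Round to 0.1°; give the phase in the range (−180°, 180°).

120.2°

At s = jω = j500:
zero (s+3): 3 + j500 → |·| = √(3²+500²) = √250009 ≈ 500.01, ∠ = arctan(500/3) ≈ 89.66°
zero (s+4): 4 + j500 → |·| = √(4²+500²) = √250016 ≈ 500.02, ∠ = arctan(500/4) ≈ 89.54°
pole (s+500): 500 + j500 → |·| = √(500²+500²) = √500000 ≈ 707.11, ∠ = arctan(500/500) ≈ 45.00°
pole (s+2000): 2000 + j500 → |·| = √(2000²+500²) = √4250000 ≈ 2061.6, ∠ = arctan(500/2000) ≈ 14.04°
∠L = 179.20° − 59.04° = 120.16°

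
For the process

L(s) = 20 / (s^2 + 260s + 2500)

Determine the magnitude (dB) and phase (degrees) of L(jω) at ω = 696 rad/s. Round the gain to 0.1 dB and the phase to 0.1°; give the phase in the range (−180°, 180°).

Substitute s = j696:
Numerator: 20 = 20 + j0
Denominator: (j696)^2 + 260(j696) + 2500 = -481916 + j180960
|N| = √(20² + 0²) ≈ 20, ∠N ≈ 0.00°
|D| = √(481916² + 180960²) ≈ 5.1477e+05, ∠D ≈ 159.42°
|L| = 20 / 5.1477e+05 ≈ 3.8852e-05
Gain = 20 log₁₀(3.8852e-05) ≈ -88.21 dB
∠L = 0.00° − 159.42° = -159.42°

-88.2 dB, -159.4°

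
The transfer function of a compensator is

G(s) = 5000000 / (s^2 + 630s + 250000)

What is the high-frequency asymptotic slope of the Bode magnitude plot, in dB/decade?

Each pole contributes −20 dB/decade at high frequency; each zero contributes +20 dB/decade.
Net: 0 zero(s) − 2 pole(s) → -40 dB/decade.

-40 dB/decade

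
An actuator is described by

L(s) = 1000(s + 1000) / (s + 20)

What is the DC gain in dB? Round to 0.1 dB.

94.0 dB

L(0) = 1000·1000 / (20) = 50000
20 log₁₀(50000) ≈ 93.98 dB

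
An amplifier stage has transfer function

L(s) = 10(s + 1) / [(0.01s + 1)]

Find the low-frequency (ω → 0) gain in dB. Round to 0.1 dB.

L(0) = 10 · 1 / 1 = 10
20 log₁₀(10) ≈ 20.00 dB

20.0 dB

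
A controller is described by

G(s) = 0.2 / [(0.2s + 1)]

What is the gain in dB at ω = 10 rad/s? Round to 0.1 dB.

-21.0 dB

At ω = 10 rad/s:
pole (1 + j10·0.2) = 1 + j2 → |·| ≈ 2.2361, ∠ ≈ 63.43°
|G| = 0.2 · 1 / (2.2361) ≈ 0.089441
Gain = 20 log₁₀(0.089441) ≈ -20.97 dB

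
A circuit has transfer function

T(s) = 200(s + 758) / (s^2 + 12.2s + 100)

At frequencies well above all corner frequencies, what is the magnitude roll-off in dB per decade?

-20 dB/decade

Each pole contributes −20 dB/decade at high frequency; each zero contributes +20 dB/decade.
Net: 1 zero(s) − 2 pole(s) → -20 dB/decade.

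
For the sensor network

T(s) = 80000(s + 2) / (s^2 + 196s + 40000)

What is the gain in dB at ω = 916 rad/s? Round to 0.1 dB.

At s = jω = j916:
zero (s+2): 2 + j916 → |·| = √(2²+916²) = √839060 ≈ 916, ∠ = arctan(916/2) ≈ 89.87°
quadratic: (j916)² + 196·j916 + 40000 = -799056 + j179536 → |·| ≈ 8.1898e+05, ∠ ≈ 167.34°
|T| = 80000 · 916 / 8.1898e+05 ≈ 89.477
Gain = 20 log₁₀(89.477) ≈ 39.03 dB

39.0 dB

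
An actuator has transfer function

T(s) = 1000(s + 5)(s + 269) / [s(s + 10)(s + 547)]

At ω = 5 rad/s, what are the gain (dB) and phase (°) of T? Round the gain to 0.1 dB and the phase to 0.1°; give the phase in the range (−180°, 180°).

At s = jω = j5:
zero (s+5): 5 + j5 → |·| = √(5²+5²) = √50 ≈ 7.0711, ∠ = arctan(5/5) ≈ 45.00°
zero (s+269): 269 + j5 → |·| = √(269²+5²) = √72386 ≈ 269.05, ∠ = arctan(5/269) ≈ 1.06°
pole (s+10): 10 + j5 → |·| = √(10²+5²) = √125 ≈ 11.18, ∠ = arctan(5/10) ≈ 26.57°
pole (s+547): 547 + j5 → |·| = √(547²+5²) = √299234 ≈ 547.02, ∠ = arctan(5/547) ≈ 0.52°
pole at origin: |s| = 5, ∠ = 90.00° (in denominator)
|T| = 1000 · 1902.5 / 30578 ≈ 62.218
Gain = 20 log₁₀(62.218) ≈ 35.88 dB
∠T = 46.06° − 117.09° = -71.03°

35.9 dB, -71.0°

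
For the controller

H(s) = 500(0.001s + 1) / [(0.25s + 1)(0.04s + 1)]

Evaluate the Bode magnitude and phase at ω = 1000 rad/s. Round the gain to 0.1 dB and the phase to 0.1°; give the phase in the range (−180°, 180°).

-23.0 dB, -133.3°

At ω = 1000 rad/s:
zero (1 + j1000·0.001) = 1 + j1 → |·| ≈ 1.4142, ∠ ≈ 45.00°
pole (1 + j1000·0.25) = 1 + j250 → |·| ≈ 250, ∠ ≈ 89.77°
pole (1 + j1000·0.04) = 1 + j40 → |·| ≈ 40.012, ∠ ≈ 88.57°
|H| = 500 · 1.4142 / (250 · 40.012) ≈ 0.070689
Gain = 20 log₁₀(0.070689) ≈ -23.01 dB
∠H = (45.00°) − (89.77° + 88.57°) = -133.34°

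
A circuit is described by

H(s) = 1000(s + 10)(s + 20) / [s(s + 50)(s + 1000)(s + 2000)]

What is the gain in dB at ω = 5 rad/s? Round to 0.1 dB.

-66.8 dB

At s = jω = j5:
zero (s+10): 10 + j5 → |·| = √(10²+5²) = √125 ≈ 11.18, ∠ = arctan(5/10) ≈ 26.57°
zero (s+20): 20 + j5 → |·| = √(20²+5²) = √425 ≈ 20.616, ∠ = arctan(5/20) ≈ 14.04°
pole (s+50): 50 + j5 → |·| = √(50²+5²) = √2525 ≈ 50.249, ∠ = arctan(5/50) ≈ 5.71°
pole (s+1000): 1000 + j5 → |·| = √(1000²+5²) = √1000025 ≈ 1000, ∠ = arctan(5/1000) ≈ 0.29°
pole (s+2000): 2000 + j5 → |·| = √(2000²+5²) = √4000025 ≈ 2000, ∠ = arctan(5/2000) ≈ 0.14°
pole at origin: |s| = 5, ∠ = 90.00° (in denominator)
|H| = 1000 · 230.49 / 5.0249e+08 ≈ 0.0004587
Gain = 20 log₁₀(0.0004587) ≈ -66.77 dB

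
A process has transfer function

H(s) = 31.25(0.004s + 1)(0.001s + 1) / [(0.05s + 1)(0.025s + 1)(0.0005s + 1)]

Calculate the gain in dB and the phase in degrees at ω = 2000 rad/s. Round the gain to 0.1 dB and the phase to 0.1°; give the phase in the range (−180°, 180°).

-22.0 dB, -77.0°

At ω = 2000 rad/s:
zero (1 + j2000·0.004) = 1 + j8 → |·| ≈ 8.0623, ∠ ≈ 82.87°
zero (1 + j2000·0.001) = 1 + j2 → |·| ≈ 2.2361, ∠ ≈ 63.43°
pole (1 + j2000·0.05) = 1 + j100 → |·| ≈ 100, ∠ ≈ 89.43°
pole (1 + j2000·0.025) = 1 + j50 → |·| ≈ 50.01, ∠ ≈ 88.85°
pole (1 + j2000·0.0005) = 1 + j1 → |·| ≈ 1.4142, ∠ ≈ 45.00°
|H| = 31.25 · 8.0623 · 2.2361 / (100 · 50.01 · 1.4142) ≈ 0.079659
Gain = 20 log₁₀(0.079659) ≈ -21.98 dB
∠H = (82.87° + 63.43°) − (89.43° + 88.85° + 45.00°) = -76.98°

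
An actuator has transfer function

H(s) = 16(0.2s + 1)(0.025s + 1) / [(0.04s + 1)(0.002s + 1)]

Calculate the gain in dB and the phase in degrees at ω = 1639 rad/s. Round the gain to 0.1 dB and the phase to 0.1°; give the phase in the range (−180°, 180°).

59.6 dB, 16.3°

At ω = 1639 rad/s:
zero (1 + j1639·0.2) = 1 + j327.8 → |·| ≈ 327.8, ∠ ≈ 89.83°
zero (1 + j1639·0.025) = 1 + j40.975 → |·| ≈ 40.987, ∠ ≈ 88.60°
pole (1 + j1639·0.04) = 1 + j65.56 → |·| ≈ 65.568, ∠ ≈ 89.13°
pole (1 + j1639·0.002) = 1 + j3.278 → |·| ≈ 3.4271, ∠ ≈ 73.03°
|H| = 16 · 327.8 · 40.987 / (65.568 · 3.4271) ≈ 956.66
Gain = 20 log₁₀(956.66) ≈ 59.62 dB
∠H = (89.83° + 88.60°) − (89.13° + 73.03°) = 16.27°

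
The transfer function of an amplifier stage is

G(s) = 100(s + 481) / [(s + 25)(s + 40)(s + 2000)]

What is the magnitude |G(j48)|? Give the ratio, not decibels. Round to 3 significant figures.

0.00715

At s = jω = j48:
zero (s+481): 481 + j48 → |·| = √(481²+48²) = √233665 ≈ 483.39, ∠ = arctan(48/481) ≈ 5.70°
pole (s+25): 25 + j48 → |·| = √(25²+48²) = √2929 ≈ 54.12, ∠ = arctan(48/25) ≈ 62.49°
pole (s+40): 40 + j48 → |·| = √(40²+48²) = √3904 ≈ 62.482, ∠ = arctan(48/40) ≈ 50.19°
pole (s+2000): 2000 + j48 → |·| = √(2000²+48²) = √4002304 ≈ 2000.6, ∠ = arctan(48/2000) ≈ 1.37°
|G| = 100 · 483.39 / 6.7651e+06 ≈ 0.0071453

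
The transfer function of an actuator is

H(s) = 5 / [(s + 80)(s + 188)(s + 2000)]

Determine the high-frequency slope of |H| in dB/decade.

Each pole contributes −20 dB/decade at high frequency; each zero contributes +20 dB/decade.
Net: 0 zero(s) − 3 pole(s) → -60 dB/decade.

-60 dB/decade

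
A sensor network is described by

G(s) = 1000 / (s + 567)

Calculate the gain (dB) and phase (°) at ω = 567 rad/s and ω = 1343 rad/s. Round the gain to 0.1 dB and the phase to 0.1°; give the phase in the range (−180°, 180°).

Substitute s = j567:
Numerator: 1000 = 1000 + j0
Denominator: (j567) + 567 = 567 + j567
|N| = √(1000² + 0²) ≈ 1000, ∠N ≈ 0.00°
|D| = √(567² + 567²) ≈ 801.86, ∠D ≈ 45.00°
|G| = 1000 / 801.86 ≈ 1.2471
Gain = 20 log₁₀(1.2471) ≈ 1.92 dB
∠G = 0.00° − 45.00° = -45.00°

Substitute s = j1343:
Numerator: 1000 = 1000 + j0
Denominator: (j1343) + 567 = 567 + j1343
|N| = √(1000² + 0²) ≈ 1000, ∠N ≈ 0.00°
|D| = √(567² + 1343²) ≈ 1457.8, ∠D ≈ 67.11°
|G| = 1000 / 1457.8 ≈ 0.68597
Gain = 20 log₁₀(0.68597) ≈ -3.27 dB
∠G = 0.00° − 67.11° = -67.11°

ω = 567: 1.9 dB, -45.0°; ω = 1343: -3.3 dB, -67.1°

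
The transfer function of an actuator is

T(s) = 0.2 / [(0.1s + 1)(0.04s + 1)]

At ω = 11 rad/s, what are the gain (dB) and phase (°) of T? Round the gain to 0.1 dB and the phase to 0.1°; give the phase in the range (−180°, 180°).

At ω = 11 rad/s:
pole (1 + j11·0.1) = 1 + j1.1 → |·| ≈ 1.4866, ∠ ≈ 47.73°
pole (1 + j11·0.04) = 1 + j0.44 → |·| ≈ 1.0925, ∠ ≈ 23.75°
|T| = 0.2 · 1 / (1.4866 · 1.0925) ≈ 0.12314
Gain = 20 log₁₀(0.12314) ≈ -18.19 dB
∠T = (0°) − (47.73° + 23.75°) = -71.48°

-18.2 dB, -71.5°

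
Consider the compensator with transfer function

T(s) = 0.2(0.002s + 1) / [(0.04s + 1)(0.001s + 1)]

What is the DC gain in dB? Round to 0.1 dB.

-14.0 dB

T(0) = 0.2 · 1 / 1 = 0.2
20 log₁₀(0.2) ≈ -13.98 dB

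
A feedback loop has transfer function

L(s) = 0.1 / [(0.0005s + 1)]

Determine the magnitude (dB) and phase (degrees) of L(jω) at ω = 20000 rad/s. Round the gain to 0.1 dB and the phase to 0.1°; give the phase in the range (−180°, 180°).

-40.0 dB, -84.3°

At ω = 20000 rad/s:
pole (1 + j20000·0.0005) = 1 + j10 → |·| ≈ 10.05, ∠ ≈ 84.29°
|L| = 0.1 · 1 / (10.05) ≈ 0.0099502
Gain = 20 log₁₀(0.0099502) ≈ -40.04 dB
∠L = (0°) − (84.29°) = -84.29°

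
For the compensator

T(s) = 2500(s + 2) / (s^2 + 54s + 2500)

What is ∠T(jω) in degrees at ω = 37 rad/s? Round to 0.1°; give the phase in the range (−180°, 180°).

26.4°

At s = jω = j37:
zero (s+2): 2 + j37 → |·| = √(2²+37²) = √1373 ≈ 37.054, ∠ = arctan(37/2) ≈ 86.91°
quadratic: (j37)² + 54·j37 + 2500 = 1131 + j1998 → |·| ≈ 2295.9, ∠ ≈ 60.49°
∠T = 86.91° − 60.49° = 26.42°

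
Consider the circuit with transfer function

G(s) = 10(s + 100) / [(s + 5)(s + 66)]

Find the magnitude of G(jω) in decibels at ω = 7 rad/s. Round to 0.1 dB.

At s = jω = j7:
zero (s+100): 100 + j7 → |·| = √(100²+7²) = √10049 ≈ 100.24, ∠ = arctan(7/100) ≈ 4.00°
pole (s+5): 5 + j7 → |·| = √(5²+7²) = √74 ≈ 8.6023, ∠ = arctan(7/5) ≈ 54.46°
pole (s+66): 66 + j7 → |·| = √(66²+7²) = √4405 ≈ 66.37, ∠ = arctan(7/66) ≈ 6.05°
|G| = 10 · 100.24 / 570.93 ≈ 1.7557
Gain = 20 log₁₀(1.7557) ≈ 4.89 dB

4.9 dB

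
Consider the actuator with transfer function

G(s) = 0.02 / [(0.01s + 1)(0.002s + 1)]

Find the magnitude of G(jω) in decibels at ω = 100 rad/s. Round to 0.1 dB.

-37.2 dB

At ω = 100 rad/s:
pole (1 + j100·0.01) = 1 + j1 → |·| ≈ 1.4142, ∠ ≈ 45.00°
pole (1 + j100·0.002) = 1 + j0.2 → |·| ≈ 1.0198, ∠ ≈ 11.31°
|G| = 0.02 · 1 / (1.4142 · 1.0198) ≈ 0.013868
Gain = 20 log₁₀(0.013868) ≈ -37.16 dB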